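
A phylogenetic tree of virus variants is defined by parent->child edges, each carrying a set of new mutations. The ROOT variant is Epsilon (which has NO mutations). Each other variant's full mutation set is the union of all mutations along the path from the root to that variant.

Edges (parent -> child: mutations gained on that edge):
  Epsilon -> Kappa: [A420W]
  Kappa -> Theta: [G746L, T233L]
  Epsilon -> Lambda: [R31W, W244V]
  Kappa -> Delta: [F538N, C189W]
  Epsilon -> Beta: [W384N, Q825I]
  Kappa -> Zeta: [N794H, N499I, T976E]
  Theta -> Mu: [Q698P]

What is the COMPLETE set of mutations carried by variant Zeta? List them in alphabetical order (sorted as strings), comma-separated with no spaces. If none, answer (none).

At Epsilon: gained [] -> total []
At Kappa: gained ['A420W'] -> total ['A420W']
At Zeta: gained ['N794H', 'N499I', 'T976E'] -> total ['A420W', 'N499I', 'N794H', 'T976E']

Answer: A420W,N499I,N794H,T976E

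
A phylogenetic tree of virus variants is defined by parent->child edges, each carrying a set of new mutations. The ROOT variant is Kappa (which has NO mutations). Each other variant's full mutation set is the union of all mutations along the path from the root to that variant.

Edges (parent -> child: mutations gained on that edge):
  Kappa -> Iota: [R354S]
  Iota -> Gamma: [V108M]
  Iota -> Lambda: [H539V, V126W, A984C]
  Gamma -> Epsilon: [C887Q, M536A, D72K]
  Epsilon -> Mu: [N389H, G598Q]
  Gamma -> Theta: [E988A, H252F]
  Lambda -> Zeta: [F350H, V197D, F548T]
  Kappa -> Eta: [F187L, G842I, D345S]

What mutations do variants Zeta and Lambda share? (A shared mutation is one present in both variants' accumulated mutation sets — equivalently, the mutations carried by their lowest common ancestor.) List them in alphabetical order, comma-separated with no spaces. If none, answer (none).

Answer: A984C,H539V,R354S,V126W

Derivation:
Accumulating mutations along path to Zeta:
  At Kappa: gained [] -> total []
  At Iota: gained ['R354S'] -> total ['R354S']
  At Lambda: gained ['H539V', 'V126W', 'A984C'] -> total ['A984C', 'H539V', 'R354S', 'V126W']
  At Zeta: gained ['F350H', 'V197D', 'F548T'] -> total ['A984C', 'F350H', 'F548T', 'H539V', 'R354S', 'V126W', 'V197D']
Mutations(Zeta) = ['A984C', 'F350H', 'F548T', 'H539V', 'R354S', 'V126W', 'V197D']
Accumulating mutations along path to Lambda:
  At Kappa: gained [] -> total []
  At Iota: gained ['R354S'] -> total ['R354S']
  At Lambda: gained ['H539V', 'V126W', 'A984C'] -> total ['A984C', 'H539V', 'R354S', 'V126W']
Mutations(Lambda) = ['A984C', 'H539V', 'R354S', 'V126W']
Intersection: ['A984C', 'F350H', 'F548T', 'H539V', 'R354S', 'V126W', 'V197D'] ∩ ['A984C', 'H539V', 'R354S', 'V126W'] = ['A984C', 'H539V', 'R354S', 'V126W']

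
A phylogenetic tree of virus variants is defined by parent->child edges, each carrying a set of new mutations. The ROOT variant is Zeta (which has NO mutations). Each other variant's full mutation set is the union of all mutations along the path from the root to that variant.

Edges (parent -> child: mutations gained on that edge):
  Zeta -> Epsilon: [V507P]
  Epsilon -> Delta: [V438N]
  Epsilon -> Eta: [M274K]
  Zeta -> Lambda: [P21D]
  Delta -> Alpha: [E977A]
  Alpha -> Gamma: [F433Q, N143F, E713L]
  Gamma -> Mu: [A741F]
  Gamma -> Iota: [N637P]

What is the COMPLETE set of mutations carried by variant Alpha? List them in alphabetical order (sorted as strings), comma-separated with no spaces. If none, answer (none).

At Zeta: gained [] -> total []
At Epsilon: gained ['V507P'] -> total ['V507P']
At Delta: gained ['V438N'] -> total ['V438N', 'V507P']
At Alpha: gained ['E977A'] -> total ['E977A', 'V438N', 'V507P']

Answer: E977A,V438N,V507P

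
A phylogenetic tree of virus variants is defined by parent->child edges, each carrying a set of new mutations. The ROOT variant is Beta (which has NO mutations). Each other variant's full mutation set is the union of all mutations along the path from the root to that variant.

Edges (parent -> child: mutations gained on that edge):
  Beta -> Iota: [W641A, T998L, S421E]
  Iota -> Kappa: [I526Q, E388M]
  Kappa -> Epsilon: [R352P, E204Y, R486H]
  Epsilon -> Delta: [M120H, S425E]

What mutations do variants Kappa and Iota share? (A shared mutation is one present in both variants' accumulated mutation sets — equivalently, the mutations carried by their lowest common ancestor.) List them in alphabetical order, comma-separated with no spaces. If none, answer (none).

Accumulating mutations along path to Kappa:
  At Beta: gained [] -> total []
  At Iota: gained ['W641A', 'T998L', 'S421E'] -> total ['S421E', 'T998L', 'W641A']
  At Kappa: gained ['I526Q', 'E388M'] -> total ['E388M', 'I526Q', 'S421E', 'T998L', 'W641A']
Mutations(Kappa) = ['E388M', 'I526Q', 'S421E', 'T998L', 'W641A']
Accumulating mutations along path to Iota:
  At Beta: gained [] -> total []
  At Iota: gained ['W641A', 'T998L', 'S421E'] -> total ['S421E', 'T998L', 'W641A']
Mutations(Iota) = ['S421E', 'T998L', 'W641A']
Intersection: ['E388M', 'I526Q', 'S421E', 'T998L', 'W641A'] ∩ ['S421E', 'T998L', 'W641A'] = ['S421E', 'T998L', 'W641A']

Answer: S421E,T998L,W641A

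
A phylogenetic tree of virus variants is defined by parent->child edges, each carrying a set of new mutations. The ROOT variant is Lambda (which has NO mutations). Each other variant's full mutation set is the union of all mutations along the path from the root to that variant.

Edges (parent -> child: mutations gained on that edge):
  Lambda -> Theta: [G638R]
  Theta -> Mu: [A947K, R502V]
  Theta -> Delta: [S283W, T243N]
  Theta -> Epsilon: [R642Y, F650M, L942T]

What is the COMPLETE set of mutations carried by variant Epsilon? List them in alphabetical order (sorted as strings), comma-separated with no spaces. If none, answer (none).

Answer: F650M,G638R,L942T,R642Y

Derivation:
At Lambda: gained [] -> total []
At Theta: gained ['G638R'] -> total ['G638R']
At Epsilon: gained ['R642Y', 'F650M', 'L942T'] -> total ['F650M', 'G638R', 'L942T', 'R642Y']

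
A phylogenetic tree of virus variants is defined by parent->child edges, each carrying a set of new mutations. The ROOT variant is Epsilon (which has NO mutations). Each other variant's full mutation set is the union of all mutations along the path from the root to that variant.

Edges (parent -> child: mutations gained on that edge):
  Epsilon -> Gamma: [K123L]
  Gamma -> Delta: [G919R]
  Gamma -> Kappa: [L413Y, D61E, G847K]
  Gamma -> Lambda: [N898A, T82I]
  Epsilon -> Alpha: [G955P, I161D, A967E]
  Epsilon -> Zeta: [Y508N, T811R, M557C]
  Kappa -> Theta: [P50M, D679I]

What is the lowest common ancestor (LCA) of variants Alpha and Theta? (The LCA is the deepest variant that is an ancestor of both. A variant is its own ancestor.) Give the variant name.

Answer: Epsilon

Derivation:
Path from root to Alpha: Epsilon -> Alpha
  ancestors of Alpha: {Epsilon, Alpha}
Path from root to Theta: Epsilon -> Gamma -> Kappa -> Theta
  ancestors of Theta: {Epsilon, Gamma, Kappa, Theta}
Common ancestors: {Epsilon}
Walk up from Theta: Theta (not in ancestors of Alpha), Kappa (not in ancestors of Alpha), Gamma (not in ancestors of Alpha), Epsilon (in ancestors of Alpha)
Deepest common ancestor (LCA) = Epsilon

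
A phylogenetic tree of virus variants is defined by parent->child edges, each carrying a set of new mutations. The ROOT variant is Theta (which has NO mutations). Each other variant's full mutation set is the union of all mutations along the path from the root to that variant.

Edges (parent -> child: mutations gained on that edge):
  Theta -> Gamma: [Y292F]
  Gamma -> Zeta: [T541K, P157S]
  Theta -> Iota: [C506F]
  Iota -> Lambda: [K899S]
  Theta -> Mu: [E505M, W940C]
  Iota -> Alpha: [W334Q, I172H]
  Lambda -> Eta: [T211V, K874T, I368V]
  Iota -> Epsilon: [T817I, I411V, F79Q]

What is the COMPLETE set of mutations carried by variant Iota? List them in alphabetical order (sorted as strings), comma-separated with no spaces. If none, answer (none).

Answer: C506F

Derivation:
At Theta: gained [] -> total []
At Iota: gained ['C506F'] -> total ['C506F']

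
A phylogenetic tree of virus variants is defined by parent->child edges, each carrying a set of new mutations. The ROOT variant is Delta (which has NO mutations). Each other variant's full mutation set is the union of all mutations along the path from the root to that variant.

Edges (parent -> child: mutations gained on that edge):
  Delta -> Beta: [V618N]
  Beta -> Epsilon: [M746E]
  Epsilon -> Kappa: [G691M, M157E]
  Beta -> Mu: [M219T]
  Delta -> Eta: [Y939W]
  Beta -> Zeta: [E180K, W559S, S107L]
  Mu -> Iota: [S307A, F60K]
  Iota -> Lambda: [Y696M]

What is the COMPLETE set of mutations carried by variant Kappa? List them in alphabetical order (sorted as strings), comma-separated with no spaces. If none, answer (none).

Answer: G691M,M157E,M746E,V618N

Derivation:
At Delta: gained [] -> total []
At Beta: gained ['V618N'] -> total ['V618N']
At Epsilon: gained ['M746E'] -> total ['M746E', 'V618N']
At Kappa: gained ['G691M', 'M157E'] -> total ['G691M', 'M157E', 'M746E', 'V618N']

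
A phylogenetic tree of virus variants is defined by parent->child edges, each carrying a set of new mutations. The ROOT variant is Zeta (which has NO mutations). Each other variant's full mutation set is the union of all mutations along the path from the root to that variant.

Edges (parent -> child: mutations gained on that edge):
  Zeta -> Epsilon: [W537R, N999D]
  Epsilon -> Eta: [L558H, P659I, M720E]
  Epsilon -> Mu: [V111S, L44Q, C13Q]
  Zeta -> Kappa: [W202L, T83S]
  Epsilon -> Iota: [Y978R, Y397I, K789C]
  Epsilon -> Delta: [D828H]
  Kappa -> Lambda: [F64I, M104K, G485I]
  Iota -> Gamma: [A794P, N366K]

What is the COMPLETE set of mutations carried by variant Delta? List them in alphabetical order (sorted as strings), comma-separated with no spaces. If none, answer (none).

Answer: D828H,N999D,W537R

Derivation:
At Zeta: gained [] -> total []
At Epsilon: gained ['W537R', 'N999D'] -> total ['N999D', 'W537R']
At Delta: gained ['D828H'] -> total ['D828H', 'N999D', 'W537R']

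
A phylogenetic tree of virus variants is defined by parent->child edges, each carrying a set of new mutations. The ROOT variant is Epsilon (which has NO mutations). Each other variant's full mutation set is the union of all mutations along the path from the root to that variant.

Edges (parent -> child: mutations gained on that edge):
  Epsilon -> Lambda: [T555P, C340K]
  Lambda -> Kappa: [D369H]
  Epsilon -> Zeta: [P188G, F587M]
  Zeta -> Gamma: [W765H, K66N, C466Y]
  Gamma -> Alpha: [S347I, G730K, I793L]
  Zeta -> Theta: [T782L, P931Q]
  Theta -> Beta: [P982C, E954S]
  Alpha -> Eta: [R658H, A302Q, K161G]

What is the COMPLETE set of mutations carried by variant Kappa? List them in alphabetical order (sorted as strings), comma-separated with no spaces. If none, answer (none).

At Epsilon: gained [] -> total []
At Lambda: gained ['T555P', 'C340K'] -> total ['C340K', 'T555P']
At Kappa: gained ['D369H'] -> total ['C340K', 'D369H', 'T555P']

Answer: C340K,D369H,T555P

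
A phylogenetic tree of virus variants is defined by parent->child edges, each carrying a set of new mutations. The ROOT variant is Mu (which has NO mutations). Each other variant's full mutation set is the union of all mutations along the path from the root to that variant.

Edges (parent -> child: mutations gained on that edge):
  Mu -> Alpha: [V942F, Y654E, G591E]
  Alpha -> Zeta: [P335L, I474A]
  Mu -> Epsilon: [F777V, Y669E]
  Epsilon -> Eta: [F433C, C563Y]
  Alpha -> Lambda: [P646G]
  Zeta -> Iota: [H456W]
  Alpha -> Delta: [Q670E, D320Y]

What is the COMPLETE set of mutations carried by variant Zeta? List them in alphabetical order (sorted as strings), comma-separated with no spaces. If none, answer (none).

Answer: G591E,I474A,P335L,V942F,Y654E

Derivation:
At Mu: gained [] -> total []
At Alpha: gained ['V942F', 'Y654E', 'G591E'] -> total ['G591E', 'V942F', 'Y654E']
At Zeta: gained ['P335L', 'I474A'] -> total ['G591E', 'I474A', 'P335L', 'V942F', 'Y654E']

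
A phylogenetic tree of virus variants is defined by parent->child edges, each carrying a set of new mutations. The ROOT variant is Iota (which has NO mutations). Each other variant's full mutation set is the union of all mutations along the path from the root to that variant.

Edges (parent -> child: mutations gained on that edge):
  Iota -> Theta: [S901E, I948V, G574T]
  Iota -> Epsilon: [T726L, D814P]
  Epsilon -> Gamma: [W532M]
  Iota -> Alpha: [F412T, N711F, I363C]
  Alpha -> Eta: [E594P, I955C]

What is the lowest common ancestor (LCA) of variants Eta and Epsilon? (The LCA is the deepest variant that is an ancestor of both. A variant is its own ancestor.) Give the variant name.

Path from root to Eta: Iota -> Alpha -> Eta
  ancestors of Eta: {Iota, Alpha, Eta}
Path from root to Epsilon: Iota -> Epsilon
  ancestors of Epsilon: {Iota, Epsilon}
Common ancestors: {Iota}
Walk up from Epsilon: Epsilon (not in ancestors of Eta), Iota (in ancestors of Eta)
Deepest common ancestor (LCA) = Iota

Answer: Iota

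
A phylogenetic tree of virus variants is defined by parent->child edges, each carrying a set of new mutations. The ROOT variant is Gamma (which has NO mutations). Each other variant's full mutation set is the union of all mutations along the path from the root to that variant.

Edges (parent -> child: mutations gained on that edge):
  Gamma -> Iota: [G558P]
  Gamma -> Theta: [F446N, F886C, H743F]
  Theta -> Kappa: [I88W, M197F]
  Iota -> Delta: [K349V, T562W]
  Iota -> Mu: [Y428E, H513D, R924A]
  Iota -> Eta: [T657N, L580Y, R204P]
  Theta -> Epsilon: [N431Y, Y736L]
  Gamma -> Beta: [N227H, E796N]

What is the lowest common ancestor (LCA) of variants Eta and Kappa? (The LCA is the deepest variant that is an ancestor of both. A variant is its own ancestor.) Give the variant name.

Path from root to Eta: Gamma -> Iota -> Eta
  ancestors of Eta: {Gamma, Iota, Eta}
Path from root to Kappa: Gamma -> Theta -> Kappa
  ancestors of Kappa: {Gamma, Theta, Kappa}
Common ancestors: {Gamma}
Walk up from Kappa: Kappa (not in ancestors of Eta), Theta (not in ancestors of Eta), Gamma (in ancestors of Eta)
Deepest common ancestor (LCA) = Gamma

Answer: Gamma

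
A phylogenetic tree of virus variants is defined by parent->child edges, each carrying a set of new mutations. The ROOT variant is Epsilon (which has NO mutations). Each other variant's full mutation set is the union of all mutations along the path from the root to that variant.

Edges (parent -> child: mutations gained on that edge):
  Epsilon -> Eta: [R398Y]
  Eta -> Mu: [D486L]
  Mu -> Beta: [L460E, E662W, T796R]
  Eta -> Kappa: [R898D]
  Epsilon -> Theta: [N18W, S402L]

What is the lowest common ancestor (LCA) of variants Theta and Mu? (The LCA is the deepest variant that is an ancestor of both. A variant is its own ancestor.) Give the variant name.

Path from root to Theta: Epsilon -> Theta
  ancestors of Theta: {Epsilon, Theta}
Path from root to Mu: Epsilon -> Eta -> Mu
  ancestors of Mu: {Epsilon, Eta, Mu}
Common ancestors: {Epsilon}
Walk up from Mu: Mu (not in ancestors of Theta), Eta (not in ancestors of Theta), Epsilon (in ancestors of Theta)
Deepest common ancestor (LCA) = Epsilon

Answer: Epsilon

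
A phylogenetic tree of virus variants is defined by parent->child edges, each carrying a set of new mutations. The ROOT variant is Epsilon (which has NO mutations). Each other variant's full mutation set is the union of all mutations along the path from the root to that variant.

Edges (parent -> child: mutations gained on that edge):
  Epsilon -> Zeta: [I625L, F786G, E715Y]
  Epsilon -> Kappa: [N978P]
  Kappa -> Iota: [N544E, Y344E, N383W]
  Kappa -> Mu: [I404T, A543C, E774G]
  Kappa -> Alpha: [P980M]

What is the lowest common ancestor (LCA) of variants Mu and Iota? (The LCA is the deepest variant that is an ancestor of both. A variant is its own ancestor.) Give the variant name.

Answer: Kappa

Derivation:
Path from root to Mu: Epsilon -> Kappa -> Mu
  ancestors of Mu: {Epsilon, Kappa, Mu}
Path from root to Iota: Epsilon -> Kappa -> Iota
  ancestors of Iota: {Epsilon, Kappa, Iota}
Common ancestors: {Epsilon, Kappa}
Walk up from Iota: Iota (not in ancestors of Mu), Kappa (in ancestors of Mu), Epsilon (in ancestors of Mu)
Deepest common ancestor (LCA) = Kappa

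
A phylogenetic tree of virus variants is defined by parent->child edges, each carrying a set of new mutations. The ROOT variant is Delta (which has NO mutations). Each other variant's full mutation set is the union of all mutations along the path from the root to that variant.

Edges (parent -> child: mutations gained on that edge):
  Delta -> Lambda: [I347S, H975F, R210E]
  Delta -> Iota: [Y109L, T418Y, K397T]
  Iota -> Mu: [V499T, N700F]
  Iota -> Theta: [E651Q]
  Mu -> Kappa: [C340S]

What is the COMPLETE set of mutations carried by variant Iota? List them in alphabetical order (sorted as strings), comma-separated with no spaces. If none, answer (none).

At Delta: gained [] -> total []
At Iota: gained ['Y109L', 'T418Y', 'K397T'] -> total ['K397T', 'T418Y', 'Y109L']

Answer: K397T,T418Y,Y109L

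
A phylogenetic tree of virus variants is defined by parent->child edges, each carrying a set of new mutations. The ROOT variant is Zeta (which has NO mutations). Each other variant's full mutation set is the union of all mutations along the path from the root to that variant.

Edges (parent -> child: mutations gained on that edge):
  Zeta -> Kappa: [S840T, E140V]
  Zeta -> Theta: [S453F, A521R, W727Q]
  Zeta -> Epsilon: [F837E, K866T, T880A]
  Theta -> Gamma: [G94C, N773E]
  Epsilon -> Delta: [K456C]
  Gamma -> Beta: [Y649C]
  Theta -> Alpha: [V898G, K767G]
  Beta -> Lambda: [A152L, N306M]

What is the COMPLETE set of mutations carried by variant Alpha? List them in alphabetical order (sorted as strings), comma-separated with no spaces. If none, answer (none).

Answer: A521R,K767G,S453F,V898G,W727Q

Derivation:
At Zeta: gained [] -> total []
At Theta: gained ['S453F', 'A521R', 'W727Q'] -> total ['A521R', 'S453F', 'W727Q']
At Alpha: gained ['V898G', 'K767G'] -> total ['A521R', 'K767G', 'S453F', 'V898G', 'W727Q']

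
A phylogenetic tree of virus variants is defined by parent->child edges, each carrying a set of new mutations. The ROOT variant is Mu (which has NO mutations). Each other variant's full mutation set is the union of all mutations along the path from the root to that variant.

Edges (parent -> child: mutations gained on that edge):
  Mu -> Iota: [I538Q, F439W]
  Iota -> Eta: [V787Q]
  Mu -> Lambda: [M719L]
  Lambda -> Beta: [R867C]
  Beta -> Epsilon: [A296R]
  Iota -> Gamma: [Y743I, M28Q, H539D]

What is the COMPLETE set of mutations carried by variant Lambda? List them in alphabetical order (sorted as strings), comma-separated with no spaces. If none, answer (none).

Answer: M719L

Derivation:
At Mu: gained [] -> total []
At Lambda: gained ['M719L'] -> total ['M719L']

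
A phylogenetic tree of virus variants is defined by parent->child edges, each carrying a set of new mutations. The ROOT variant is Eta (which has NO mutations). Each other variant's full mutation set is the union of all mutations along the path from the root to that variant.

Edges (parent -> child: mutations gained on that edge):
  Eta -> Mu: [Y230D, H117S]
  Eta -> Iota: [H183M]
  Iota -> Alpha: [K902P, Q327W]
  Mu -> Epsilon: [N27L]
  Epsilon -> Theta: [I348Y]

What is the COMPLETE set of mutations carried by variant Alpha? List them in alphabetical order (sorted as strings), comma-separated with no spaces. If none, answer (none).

Answer: H183M,K902P,Q327W

Derivation:
At Eta: gained [] -> total []
At Iota: gained ['H183M'] -> total ['H183M']
At Alpha: gained ['K902P', 'Q327W'] -> total ['H183M', 'K902P', 'Q327W']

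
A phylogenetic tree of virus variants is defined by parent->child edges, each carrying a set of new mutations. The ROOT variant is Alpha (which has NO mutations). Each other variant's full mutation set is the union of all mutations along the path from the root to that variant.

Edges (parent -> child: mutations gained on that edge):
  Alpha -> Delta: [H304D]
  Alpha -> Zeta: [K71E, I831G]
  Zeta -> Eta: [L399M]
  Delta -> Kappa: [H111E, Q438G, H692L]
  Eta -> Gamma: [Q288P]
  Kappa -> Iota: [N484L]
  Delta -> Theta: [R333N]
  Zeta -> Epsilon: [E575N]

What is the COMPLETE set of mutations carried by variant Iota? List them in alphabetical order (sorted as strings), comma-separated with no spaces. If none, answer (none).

At Alpha: gained [] -> total []
At Delta: gained ['H304D'] -> total ['H304D']
At Kappa: gained ['H111E', 'Q438G', 'H692L'] -> total ['H111E', 'H304D', 'H692L', 'Q438G']
At Iota: gained ['N484L'] -> total ['H111E', 'H304D', 'H692L', 'N484L', 'Q438G']

Answer: H111E,H304D,H692L,N484L,Q438G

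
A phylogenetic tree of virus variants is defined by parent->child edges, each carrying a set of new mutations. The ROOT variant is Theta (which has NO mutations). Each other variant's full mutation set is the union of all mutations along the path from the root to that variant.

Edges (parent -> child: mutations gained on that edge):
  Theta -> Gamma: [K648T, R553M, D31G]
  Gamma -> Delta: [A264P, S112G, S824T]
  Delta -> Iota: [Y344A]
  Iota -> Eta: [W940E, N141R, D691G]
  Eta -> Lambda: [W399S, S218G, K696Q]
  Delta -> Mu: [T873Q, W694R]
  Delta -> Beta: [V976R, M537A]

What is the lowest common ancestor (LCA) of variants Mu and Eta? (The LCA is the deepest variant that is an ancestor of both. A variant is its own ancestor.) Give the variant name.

Answer: Delta

Derivation:
Path from root to Mu: Theta -> Gamma -> Delta -> Mu
  ancestors of Mu: {Theta, Gamma, Delta, Mu}
Path from root to Eta: Theta -> Gamma -> Delta -> Iota -> Eta
  ancestors of Eta: {Theta, Gamma, Delta, Iota, Eta}
Common ancestors: {Theta, Gamma, Delta}
Walk up from Eta: Eta (not in ancestors of Mu), Iota (not in ancestors of Mu), Delta (in ancestors of Mu), Gamma (in ancestors of Mu), Theta (in ancestors of Mu)
Deepest common ancestor (LCA) = Delta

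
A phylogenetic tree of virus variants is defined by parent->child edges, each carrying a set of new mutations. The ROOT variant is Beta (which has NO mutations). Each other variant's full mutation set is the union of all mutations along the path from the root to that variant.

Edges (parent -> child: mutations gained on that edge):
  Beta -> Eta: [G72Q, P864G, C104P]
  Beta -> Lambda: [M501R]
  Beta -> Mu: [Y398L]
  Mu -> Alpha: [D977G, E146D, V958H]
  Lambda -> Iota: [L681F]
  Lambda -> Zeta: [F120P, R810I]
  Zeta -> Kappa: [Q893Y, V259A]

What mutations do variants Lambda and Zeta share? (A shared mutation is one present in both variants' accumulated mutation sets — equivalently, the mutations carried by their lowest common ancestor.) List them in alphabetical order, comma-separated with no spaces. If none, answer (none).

Accumulating mutations along path to Lambda:
  At Beta: gained [] -> total []
  At Lambda: gained ['M501R'] -> total ['M501R']
Mutations(Lambda) = ['M501R']
Accumulating mutations along path to Zeta:
  At Beta: gained [] -> total []
  At Lambda: gained ['M501R'] -> total ['M501R']
  At Zeta: gained ['F120P', 'R810I'] -> total ['F120P', 'M501R', 'R810I']
Mutations(Zeta) = ['F120P', 'M501R', 'R810I']
Intersection: ['M501R'] ∩ ['F120P', 'M501R', 'R810I'] = ['M501R']

Answer: M501R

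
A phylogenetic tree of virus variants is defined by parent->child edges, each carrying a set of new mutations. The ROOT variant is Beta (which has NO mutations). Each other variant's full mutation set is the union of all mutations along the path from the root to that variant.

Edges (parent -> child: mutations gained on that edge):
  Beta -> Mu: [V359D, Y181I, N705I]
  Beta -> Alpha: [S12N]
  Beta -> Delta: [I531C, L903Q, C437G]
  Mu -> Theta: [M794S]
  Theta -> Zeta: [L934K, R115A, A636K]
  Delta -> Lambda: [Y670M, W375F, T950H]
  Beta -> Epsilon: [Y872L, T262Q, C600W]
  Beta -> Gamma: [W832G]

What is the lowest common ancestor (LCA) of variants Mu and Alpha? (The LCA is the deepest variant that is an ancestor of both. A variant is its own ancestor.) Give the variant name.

Path from root to Mu: Beta -> Mu
  ancestors of Mu: {Beta, Mu}
Path from root to Alpha: Beta -> Alpha
  ancestors of Alpha: {Beta, Alpha}
Common ancestors: {Beta}
Walk up from Alpha: Alpha (not in ancestors of Mu), Beta (in ancestors of Mu)
Deepest common ancestor (LCA) = Beta

Answer: Beta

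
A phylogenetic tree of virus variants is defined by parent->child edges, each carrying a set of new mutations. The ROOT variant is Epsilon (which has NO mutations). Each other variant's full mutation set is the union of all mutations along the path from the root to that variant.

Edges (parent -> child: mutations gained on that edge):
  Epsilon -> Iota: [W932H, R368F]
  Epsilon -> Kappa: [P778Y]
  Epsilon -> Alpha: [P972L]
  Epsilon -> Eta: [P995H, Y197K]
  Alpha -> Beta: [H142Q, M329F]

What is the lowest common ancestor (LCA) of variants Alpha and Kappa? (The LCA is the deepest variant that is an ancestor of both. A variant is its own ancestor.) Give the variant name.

Answer: Epsilon

Derivation:
Path from root to Alpha: Epsilon -> Alpha
  ancestors of Alpha: {Epsilon, Alpha}
Path from root to Kappa: Epsilon -> Kappa
  ancestors of Kappa: {Epsilon, Kappa}
Common ancestors: {Epsilon}
Walk up from Kappa: Kappa (not in ancestors of Alpha), Epsilon (in ancestors of Alpha)
Deepest common ancestor (LCA) = Epsilon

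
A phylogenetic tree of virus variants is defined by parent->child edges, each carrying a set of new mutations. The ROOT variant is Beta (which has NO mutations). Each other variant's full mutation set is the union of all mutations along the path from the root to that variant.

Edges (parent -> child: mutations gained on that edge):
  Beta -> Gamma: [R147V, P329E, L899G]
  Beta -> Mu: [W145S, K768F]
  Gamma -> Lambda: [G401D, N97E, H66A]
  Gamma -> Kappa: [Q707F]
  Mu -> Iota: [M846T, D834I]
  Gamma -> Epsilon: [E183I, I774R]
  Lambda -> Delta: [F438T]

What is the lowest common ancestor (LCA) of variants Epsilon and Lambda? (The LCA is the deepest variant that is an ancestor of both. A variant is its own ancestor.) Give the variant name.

Path from root to Epsilon: Beta -> Gamma -> Epsilon
  ancestors of Epsilon: {Beta, Gamma, Epsilon}
Path from root to Lambda: Beta -> Gamma -> Lambda
  ancestors of Lambda: {Beta, Gamma, Lambda}
Common ancestors: {Beta, Gamma}
Walk up from Lambda: Lambda (not in ancestors of Epsilon), Gamma (in ancestors of Epsilon), Beta (in ancestors of Epsilon)
Deepest common ancestor (LCA) = Gamma

Answer: Gamma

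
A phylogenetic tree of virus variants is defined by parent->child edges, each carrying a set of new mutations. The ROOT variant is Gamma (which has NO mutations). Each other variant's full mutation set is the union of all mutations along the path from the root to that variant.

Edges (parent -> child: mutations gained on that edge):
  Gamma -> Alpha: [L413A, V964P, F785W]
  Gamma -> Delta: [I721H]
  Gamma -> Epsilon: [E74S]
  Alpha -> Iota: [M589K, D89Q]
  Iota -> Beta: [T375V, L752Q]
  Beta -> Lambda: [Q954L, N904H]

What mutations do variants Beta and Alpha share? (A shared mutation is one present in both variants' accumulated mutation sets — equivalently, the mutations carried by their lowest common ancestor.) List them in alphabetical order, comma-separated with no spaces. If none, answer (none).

Answer: F785W,L413A,V964P

Derivation:
Accumulating mutations along path to Beta:
  At Gamma: gained [] -> total []
  At Alpha: gained ['L413A', 'V964P', 'F785W'] -> total ['F785W', 'L413A', 'V964P']
  At Iota: gained ['M589K', 'D89Q'] -> total ['D89Q', 'F785W', 'L413A', 'M589K', 'V964P']
  At Beta: gained ['T375V', 'L752Q'] -> total ['D89Q', 'F785W', 'L413A', 'L752Q', 'M589K', 'T375V', 'V964P']
Mutations(Beta) = ['D89Q', 'F785W', 'L413A', 'L752Q', 'M589K', 'T375V', 'V964P']
Accumulating mutations along path to Alpha:
  At Gamma: gained [] -> total []
  At Alpha: gained ['L413A', 'V964P', 'F785W'] -> total ['F785W', 'L413A', 'V964P']
Mutations(Alpha) = ['F785W', 'L413A', 'V964P']
Intersection: ['D89Q', 'F785W', 'L413A', 'L752Q', 'M589K', 'T375V', 'V964P'] ∩ ['F785W', 'L413A', 'V964P'] = ['F785W', 'L413A', 'V964P']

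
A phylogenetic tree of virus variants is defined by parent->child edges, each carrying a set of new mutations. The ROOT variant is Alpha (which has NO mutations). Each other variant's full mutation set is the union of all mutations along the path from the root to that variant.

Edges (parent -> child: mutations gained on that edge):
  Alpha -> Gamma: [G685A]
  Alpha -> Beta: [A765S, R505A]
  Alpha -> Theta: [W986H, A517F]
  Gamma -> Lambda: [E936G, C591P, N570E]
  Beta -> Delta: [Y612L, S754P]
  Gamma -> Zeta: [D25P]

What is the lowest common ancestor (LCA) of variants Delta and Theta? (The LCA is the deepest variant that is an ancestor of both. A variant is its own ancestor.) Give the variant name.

Path from root to Delta: Alpha -> Beta -> Delta
  ancestors of Delta: {Alpha, Beta, Delta}
Path from root to Theta: Alpha -> Theta
  ancestors of Theta: {Alpha, Theta}
Common ancestors: {Alpha}
Walk up from Theta: Theta (not in ancestors of Delta), Alpha (in ancestors of Delta)
Deepest common ancestor (LCA) = Alpha

Answer: Alpha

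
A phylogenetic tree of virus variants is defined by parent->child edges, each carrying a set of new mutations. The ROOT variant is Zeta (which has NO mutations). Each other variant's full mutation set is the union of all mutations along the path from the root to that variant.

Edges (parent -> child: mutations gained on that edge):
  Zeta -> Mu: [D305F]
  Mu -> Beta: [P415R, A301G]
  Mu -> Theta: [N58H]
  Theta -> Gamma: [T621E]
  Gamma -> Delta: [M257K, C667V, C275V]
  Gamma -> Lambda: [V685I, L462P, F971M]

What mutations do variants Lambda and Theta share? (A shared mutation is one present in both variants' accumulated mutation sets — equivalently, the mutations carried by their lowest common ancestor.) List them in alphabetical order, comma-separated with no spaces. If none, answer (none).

Accumulating mutations along path to Lambda:
  At Zeta: gained [] -> total []
  At Mu: gained ['D305F'] -> total ['D305F']
  At Theta: gained ['N58H'] -> total ['D305F', 'N58H']
  At Gamma: gained ['T621E'] -> total ['D305F', 'N58H', 'T621E']
  At Lambda: gained ['V685I', 'L462P', 'F971M'] -> total ['D305F', 'F971M', 'L462P', 'N58H', 'T621E', 'V685I']
Mutations(Lambda) = ['D305F', 'F971M', 'L462P', 'N58H', 'T621E', 'V685I']
Accumulating mutations along path to Theta:
  At Zeta: gained [] -> total []
  At Mu: gained ['D305F'] -> total ['D305F']
  At Theta: gained ['N58H'] -> total ['D305F', 'N58H']
Mutations(Theta) = ['D305F', 'N58H']
Intersection: ['D305F', 'F971M', 'L462P', 'N58H', 'T621E', 'V685I'] ∩ ['D305F', 'N58H'] = ['D305F', 'N58H']

Answer: D305F,N58H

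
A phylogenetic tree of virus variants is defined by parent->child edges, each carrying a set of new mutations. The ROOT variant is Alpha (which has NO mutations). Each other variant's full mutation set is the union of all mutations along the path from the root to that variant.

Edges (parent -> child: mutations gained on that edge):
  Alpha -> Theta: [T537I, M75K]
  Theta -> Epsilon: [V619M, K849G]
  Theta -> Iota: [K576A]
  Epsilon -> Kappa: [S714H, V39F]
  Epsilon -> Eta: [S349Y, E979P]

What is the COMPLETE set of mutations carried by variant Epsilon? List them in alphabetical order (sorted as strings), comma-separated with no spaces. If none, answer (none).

Answer: K849G,M75K,T537I,V619M

Derivation:
At Alpha: gained [] -> total []
At Theta: gained ['T537I', 'M75K'] -> total ['M75K', 'T537I']
At Epsilon: gained ['V619M', 'K849G'] -> total ['K849G', 'M75K', 'T537I', 'V619M']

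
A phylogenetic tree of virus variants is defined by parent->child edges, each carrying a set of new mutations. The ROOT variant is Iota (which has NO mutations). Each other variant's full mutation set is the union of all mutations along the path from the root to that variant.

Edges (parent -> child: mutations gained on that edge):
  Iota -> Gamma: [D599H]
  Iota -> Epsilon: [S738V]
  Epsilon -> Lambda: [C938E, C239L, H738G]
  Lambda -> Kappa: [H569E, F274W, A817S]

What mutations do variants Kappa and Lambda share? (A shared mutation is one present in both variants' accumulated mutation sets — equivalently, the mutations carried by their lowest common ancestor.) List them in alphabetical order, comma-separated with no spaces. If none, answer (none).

Answer: C239L,C938E,H738G,S738V

Derivation:
Accumulating mutations along path to Kappa:
  At Iota: gained [] -> total []
  At Epsilon: gained ['S738V'] -> total ['S738V']
  At Lambda: gained ['C938E', 'C239L', 'H738G'] -> total ['C239L', 'C938E', 'H738G', 'S738V']
  At Kappa: gained ['H569E', 'F274W', 'A817S'] -> total ['A817S', 'C239L', 'C938E', 'F274W', 'H569E', 'H738G', 'S738V']
Mutations(Kappa) = ['A817S', 'C239L', 'C938E', 'F274W', 'H569E', 'H738G', 'S738V']
Accumulating mutations along path to Lambda:
  At Iota: gained [] -> total []
  At Epsilon: gained ['S738V'] -> total ['S738V']
  At Lambda: gained ['C938E', 'C239L', 'H738G'] -> total ['C239L', 'C938E', 'H738G', 'S738V']
Mutations(Lambda) = ['C239L', 'C938E', 'H738G', 'S738V']
Intersection: ['A817S', 'C239L', 'C938E', 'F274W', 'H569E', 'H738G', 'S738V'] ∩ ['C239L', 'C938E', 'H738G', 'S738V'] = ['C239L', 'C938E', 'H738G', 'S738V']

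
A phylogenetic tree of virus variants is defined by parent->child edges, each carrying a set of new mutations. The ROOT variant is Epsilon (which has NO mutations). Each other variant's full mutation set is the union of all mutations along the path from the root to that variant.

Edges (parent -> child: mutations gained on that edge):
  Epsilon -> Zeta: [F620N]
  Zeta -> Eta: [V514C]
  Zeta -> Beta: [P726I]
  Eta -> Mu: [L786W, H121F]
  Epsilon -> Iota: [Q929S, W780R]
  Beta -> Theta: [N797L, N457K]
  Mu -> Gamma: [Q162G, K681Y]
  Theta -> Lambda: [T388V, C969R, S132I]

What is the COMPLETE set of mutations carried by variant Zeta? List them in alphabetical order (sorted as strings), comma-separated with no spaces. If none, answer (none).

At Epsilon: gained [] -> total []
At Zeta: gained ['F620N'] -> total ['F620N']

Answer: F620N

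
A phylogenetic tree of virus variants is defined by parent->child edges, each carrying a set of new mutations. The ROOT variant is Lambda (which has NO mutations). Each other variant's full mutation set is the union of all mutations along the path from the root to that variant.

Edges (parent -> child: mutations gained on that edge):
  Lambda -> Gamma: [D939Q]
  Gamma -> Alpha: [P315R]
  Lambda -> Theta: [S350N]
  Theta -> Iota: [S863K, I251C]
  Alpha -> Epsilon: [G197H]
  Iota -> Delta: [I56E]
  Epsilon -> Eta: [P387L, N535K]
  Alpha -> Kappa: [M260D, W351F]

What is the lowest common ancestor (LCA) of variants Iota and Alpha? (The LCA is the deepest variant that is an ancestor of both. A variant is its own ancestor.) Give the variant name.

Path from root to Iota: Lambda -> Theta -> Iota
  ancestors of Iota: {Lambda, Theta, Iota}
Path from root to Alpha: Lambda -> Gamma -> Alpha
  ancestors of Alpha: {Lambda, Gamma, Alpha}
Common ancestors: {Lambda}
Walk up from Alpha: Alpha (not in ancestors of Iota), Gamma (not in ancestors of Iota), Lambda (in ancestors of Iota)
Deepest common ancestor (LCA) = Lambda

Answer: Lambda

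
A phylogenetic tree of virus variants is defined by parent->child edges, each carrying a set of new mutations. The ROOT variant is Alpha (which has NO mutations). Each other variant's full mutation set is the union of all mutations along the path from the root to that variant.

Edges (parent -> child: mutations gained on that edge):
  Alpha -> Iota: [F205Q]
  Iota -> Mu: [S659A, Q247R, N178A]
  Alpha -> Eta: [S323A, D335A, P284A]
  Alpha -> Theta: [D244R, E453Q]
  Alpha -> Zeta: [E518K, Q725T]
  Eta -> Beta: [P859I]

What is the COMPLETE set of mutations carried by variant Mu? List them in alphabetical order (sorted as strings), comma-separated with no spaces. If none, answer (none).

Answer: F205Q,N178A,Q247R,S659A

Derivation:
At Alpha: gained [] -> total []
At Iota: gained ['F205Q'] -> total ['F205Q']
At Mu: gained ['S659A', 'Q247R', 'N178A'] -> total ['F205Q', 'N178A', 'Q247R', 'S659A']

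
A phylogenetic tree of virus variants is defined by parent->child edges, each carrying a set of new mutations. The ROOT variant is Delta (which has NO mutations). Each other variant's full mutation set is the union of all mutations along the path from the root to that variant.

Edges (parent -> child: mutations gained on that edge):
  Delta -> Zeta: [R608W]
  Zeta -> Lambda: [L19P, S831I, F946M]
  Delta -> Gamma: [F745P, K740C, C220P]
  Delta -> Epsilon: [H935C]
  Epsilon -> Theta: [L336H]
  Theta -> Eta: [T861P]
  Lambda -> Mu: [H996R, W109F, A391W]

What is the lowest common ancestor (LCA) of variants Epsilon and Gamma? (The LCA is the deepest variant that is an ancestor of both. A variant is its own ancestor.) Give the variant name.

Path from root to Epsilon: Delta -> Epsilon
  ancestors of Epsilon: {Delta, Epsilon}
Path from root to Gamma: Delta -> Gamma
  ancestors of Gamma: {Delta, Gamma}
Common ancestors: {Delta}
Walk up from Gamma: Gamma (not in ancestors of Epsilon), Delta (in ancestors of Epsilon)
Deepest common ancestor (LCA) = Delta

Answer: Delta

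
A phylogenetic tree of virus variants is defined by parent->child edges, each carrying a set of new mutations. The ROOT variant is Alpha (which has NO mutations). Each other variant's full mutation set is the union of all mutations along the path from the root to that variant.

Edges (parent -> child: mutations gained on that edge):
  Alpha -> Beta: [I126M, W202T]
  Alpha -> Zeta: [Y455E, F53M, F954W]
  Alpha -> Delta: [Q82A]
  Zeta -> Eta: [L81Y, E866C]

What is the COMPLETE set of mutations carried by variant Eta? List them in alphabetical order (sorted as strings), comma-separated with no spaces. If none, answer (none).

Answer: E866C,F53M,F954W,L81Y,Y455E

Derivation:
At Alpha: gained [] -> total []
At Zeta: gained ['Y455E', 'F53M', 'F954W'] -> total ['F53M', 'F954W', 'Y455E']
At Eta: gained ['L81Y', 'E866C'] -> total ['E866C', 'F53M', 'F954W', 'L81Y', 'Y455E']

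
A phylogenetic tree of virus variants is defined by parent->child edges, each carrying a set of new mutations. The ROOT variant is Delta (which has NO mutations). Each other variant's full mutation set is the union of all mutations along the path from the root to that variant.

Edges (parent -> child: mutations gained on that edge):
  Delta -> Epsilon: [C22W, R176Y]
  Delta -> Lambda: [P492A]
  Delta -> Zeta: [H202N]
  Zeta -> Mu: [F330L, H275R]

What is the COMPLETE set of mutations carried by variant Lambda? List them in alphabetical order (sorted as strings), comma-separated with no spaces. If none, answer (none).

At Delta: gained [] -> total []
At Lambda: gained ['P492A'] -> total ['P492A']

Answer: P492A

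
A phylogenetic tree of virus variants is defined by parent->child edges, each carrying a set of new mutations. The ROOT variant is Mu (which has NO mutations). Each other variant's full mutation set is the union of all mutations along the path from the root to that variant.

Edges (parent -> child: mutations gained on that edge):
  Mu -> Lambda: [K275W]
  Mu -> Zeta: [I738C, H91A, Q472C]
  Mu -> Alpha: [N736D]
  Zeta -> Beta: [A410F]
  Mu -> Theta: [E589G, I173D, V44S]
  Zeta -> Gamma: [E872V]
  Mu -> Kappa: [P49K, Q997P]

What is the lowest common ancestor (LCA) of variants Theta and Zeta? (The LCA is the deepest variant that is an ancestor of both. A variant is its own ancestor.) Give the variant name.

Answer: Mu

Derivation:
Path from root to Theta: Mu -> Theta
  ancestors of Theta: {Mu, Theta}
Path from root to Zeta: Mu -> Zeta
  ancestors of Zeta: {Mu, Zeta}
Common ancestors: {Mu}
Walk up from Zeta: Zeta (not in ancestors of Theta), Mu (in ancestors of Theta)
Deepest common ancestor (LCA) = Mu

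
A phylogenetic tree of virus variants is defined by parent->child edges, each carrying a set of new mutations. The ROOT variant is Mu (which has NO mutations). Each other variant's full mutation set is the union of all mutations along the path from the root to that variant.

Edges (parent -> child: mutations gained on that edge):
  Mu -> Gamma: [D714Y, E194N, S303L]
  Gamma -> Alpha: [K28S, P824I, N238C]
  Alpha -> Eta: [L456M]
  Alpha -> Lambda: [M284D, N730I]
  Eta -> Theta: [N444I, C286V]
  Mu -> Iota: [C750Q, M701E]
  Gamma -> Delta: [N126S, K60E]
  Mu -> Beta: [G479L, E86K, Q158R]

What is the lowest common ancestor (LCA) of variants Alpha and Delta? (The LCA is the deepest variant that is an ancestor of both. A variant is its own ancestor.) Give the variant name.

Answer: Gamma

Derivation:
Path from root to Alpha: Mu -> Gamma -> Alpha
  ancestors of Alpha: {Mu, Gamma, Alpha}
Path from root to Delta: Mu -> Gamma -> Delta
  ancestors of Delta: {Mu, Gamma, Delta}
Common ancestors: {Mu, Gamma}
Walk up from Delta: Delta (not in ancestors of Alpha), Gamma (in ancestors of Alpha), Mu (in ancestors of Alpha)
Deepest common ancestor (LCA) = Gamma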